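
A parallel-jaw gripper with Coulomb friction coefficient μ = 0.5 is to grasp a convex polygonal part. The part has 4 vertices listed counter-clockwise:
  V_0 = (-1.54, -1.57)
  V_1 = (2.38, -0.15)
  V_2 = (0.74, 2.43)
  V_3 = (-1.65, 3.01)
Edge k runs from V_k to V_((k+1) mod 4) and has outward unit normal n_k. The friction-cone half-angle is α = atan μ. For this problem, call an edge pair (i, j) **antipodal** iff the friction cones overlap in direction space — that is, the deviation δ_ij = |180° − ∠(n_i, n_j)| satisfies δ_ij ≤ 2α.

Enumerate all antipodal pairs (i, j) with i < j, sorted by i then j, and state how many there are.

count = 2; pairs: (0,2), (1,3)

α = atan 0.5 = 26.57°;  2α = 53.13°
n_0 = (+0.3406, -0.9402)
n_1 = (+0.8439, +0.5365)
n_2 = (+0.2358, +0.9718)
n_3 = (-0.9997, -0.0240)
  (0,1): δ = 77.47°  ·
  (0,2): δ = 33.55°  ✓
  (0,3): δ = 71.46°  ·
  (1,2): δ = 136.08°  ·
  (1,3): δ = 31.07°  ✓
  (2,3): δ = 74.98°  ·
antipodal pairs: 2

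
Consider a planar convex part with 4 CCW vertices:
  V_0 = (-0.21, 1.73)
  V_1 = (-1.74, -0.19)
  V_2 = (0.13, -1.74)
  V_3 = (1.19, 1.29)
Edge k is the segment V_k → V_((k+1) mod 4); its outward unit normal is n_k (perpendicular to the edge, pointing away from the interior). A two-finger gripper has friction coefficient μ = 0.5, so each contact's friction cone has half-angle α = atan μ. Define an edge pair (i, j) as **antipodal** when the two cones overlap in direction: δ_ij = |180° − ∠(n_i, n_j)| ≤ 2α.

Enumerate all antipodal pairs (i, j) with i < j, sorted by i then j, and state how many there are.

count = 2; pairs: (0,2), (1,3)

α = atan 0.5 = 26.57°;  2α = 53.13°
n_0 = (-0.7821, +0.6232)
n_1 = (-0.6382, -0.7699)
n_2 = (+0.9439, -0.3302)
n_3 = (+0.2998, +0.9540)
  (0,1): δ = 91.10°  ·
  (0,2): δ = 19.27°  ✓
  (0,3): δ = 111.10°  ·
  (1,2): δ = 69.63°  ·
  (1,3): δ = 22.21°  ✓
  (2,3): δ = 88.17°  ·
antipodal pairs: 2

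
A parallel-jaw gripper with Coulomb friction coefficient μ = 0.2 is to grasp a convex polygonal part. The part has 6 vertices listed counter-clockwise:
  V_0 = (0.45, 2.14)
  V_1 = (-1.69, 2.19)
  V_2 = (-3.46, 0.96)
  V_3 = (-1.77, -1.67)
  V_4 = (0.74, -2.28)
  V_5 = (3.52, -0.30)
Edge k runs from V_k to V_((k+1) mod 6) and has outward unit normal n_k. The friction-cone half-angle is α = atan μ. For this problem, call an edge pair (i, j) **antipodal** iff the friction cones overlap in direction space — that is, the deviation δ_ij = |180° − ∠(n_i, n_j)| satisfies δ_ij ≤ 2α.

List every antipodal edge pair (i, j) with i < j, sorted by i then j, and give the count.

count = 3; pairs: (0,3), (1,4), (2,5)

α = atan 0.2 = 11.31°;  2α = 22.62°
n_0 = (+0.0234, +0.9997)
n_1 = (-0.5707, +0.8212)
n_2 = (-0.8413, -0.5406)
n_3 = (-0.2362, -0.9717)
n_4 = (+0.5801, -0.8145)
n_5 = (+0.6222, +0.7829)
  (0,1): δ = 143.87°  ·
  (0,2): δ = 55.94°  ·
  (0,3): δ = 12.32°  ✓
  (0,4): δ = 36.80°  ·
  (0,5): δ = 142.86°  ·
  (1,2): δ = 92.07°  ·
  (1,3): δ = 48.46°  ·
  (1,4): δ = 0.66°  ✓
  (1,5): δ = 106.73°  ·
  (2,3): δ = 136.38°  ·
  (2,4): δ = 87.26°  ·
  (2,5): δ = 18.80°  ✓
  (3,4): δ = 130.88°  ·
  (3,5): δ = 24.82°  ·
  (4,5): δ = 73.94°  ·
antipodal pairs: 3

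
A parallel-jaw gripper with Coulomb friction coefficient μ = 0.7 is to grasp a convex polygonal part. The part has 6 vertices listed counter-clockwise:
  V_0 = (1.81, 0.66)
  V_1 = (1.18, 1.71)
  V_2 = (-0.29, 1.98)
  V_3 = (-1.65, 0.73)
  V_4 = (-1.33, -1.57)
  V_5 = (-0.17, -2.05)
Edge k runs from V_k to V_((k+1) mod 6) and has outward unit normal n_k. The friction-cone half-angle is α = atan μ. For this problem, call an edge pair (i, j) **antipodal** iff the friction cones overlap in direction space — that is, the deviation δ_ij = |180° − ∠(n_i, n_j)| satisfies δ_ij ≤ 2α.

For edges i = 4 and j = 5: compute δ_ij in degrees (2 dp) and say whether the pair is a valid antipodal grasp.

δ = 103.67°, invalid

α = atan 0.7 = 34.99°;  2α = 69.98°
edge 4: e_4 = (+1.16, -0.48);  n_4 = (-0.3824, -0.9240)
edge 5: e_5 = (+1.98, +2.71);  n_5 = (+0.8074, -0.5899)
∠(n_4, n_5) = 76.33°
δ = |180° − 76.33°| = 103.67°
103.67° > 2α = 69.98°  →  invalid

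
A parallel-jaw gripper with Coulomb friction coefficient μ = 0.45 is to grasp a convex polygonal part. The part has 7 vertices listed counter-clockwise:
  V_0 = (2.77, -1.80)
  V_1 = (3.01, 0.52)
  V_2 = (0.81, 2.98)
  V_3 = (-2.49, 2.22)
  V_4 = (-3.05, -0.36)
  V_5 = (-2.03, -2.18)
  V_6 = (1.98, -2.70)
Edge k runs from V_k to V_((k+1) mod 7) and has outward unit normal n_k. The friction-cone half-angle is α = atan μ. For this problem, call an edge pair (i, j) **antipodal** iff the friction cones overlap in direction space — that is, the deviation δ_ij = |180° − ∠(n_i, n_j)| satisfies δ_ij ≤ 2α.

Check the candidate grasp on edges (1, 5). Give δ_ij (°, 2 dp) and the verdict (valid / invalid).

δ = 40.80°, valid

α = atan 0.45 = 24.23°;  2α = 48.46°
edge 1: e_1 = (-2.20, +2.46);  n_1 = (+0.7454, +0.6666)
edge 5: e_5 = (+4.01, -0.52);  n_5 = (-0.1286, -0.9917)
∠(n_1, n_5) = 139.20°
δ = |180° − 139.20°| = 40.80°
40.80° ≤ 2α = 48.46°  →  valid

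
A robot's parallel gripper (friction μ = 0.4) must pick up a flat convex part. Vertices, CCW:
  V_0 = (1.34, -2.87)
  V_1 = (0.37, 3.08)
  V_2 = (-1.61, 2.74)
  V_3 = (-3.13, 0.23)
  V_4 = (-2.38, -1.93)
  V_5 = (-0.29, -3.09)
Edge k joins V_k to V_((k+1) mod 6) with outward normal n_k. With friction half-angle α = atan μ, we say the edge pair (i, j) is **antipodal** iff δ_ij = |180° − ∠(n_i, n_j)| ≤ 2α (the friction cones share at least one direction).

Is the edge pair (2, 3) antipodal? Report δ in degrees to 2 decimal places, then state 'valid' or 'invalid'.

δ = 129.65°, invalid

α = atan 0.4 = 21.80°;  2α = 43.60°
edge 2: e_2 = (-1.52, -2.51);  n_2 = (-0.8554, +0.5180)
edge 3: e_3 = (+0.75, -2.16);  n_3 = (-0.9447, -0.3280)
∠(n_2, n_3) = 50.35°
δ = |180° − 50.35°| = 129.65°
129.65° > 2α = 43.60°  →  invalid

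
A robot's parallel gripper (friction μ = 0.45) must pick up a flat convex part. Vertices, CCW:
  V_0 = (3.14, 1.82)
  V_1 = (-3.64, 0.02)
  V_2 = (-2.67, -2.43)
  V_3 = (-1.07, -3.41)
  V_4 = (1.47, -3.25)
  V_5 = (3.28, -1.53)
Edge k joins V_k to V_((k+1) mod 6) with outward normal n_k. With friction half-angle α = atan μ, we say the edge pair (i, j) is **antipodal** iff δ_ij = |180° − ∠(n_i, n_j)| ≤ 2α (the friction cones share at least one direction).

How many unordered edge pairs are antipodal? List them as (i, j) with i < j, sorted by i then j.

α = atan 0.45 = 24.23°;  2α = 48.46°
n_0 = (-0.2566, +0.9665)
n_1 = (-0.9298, -0.3681)
n_2 = (-0.5223, -0.8528)
n_3 = (+0.0629, -0.9980)
n_4 = (+0.6889, -0.7249)
n_5 = (+0.9991, +0.0418)
  (0,1): δ = 83.27°  ·
  (0,2): δ = 46.36°  ✓
  (0,3): δ = 11.26°  ✓
  (0,4): δ = 28.67°  ✓
  (0,5): δ = 77.52°  ·
  (1,2): δ = 143.09°  ·
  (1,3): δ = 108.00°  ·
  (1,4): δ = 68.06°  ·
  (1,5): δ = 19.21°  ✓
  (2,3): δ = 144.91°  ·
  (2,4): δ = 104.97°  ·
  (2,5): δ = 56.12°  ·
  (3,4): δ = 140.06°  ·
  (3,5): δ = 91.21°  ·
  (4,5): δ = 131.15°  ·
antipodal pairs: 4

count = 4; pairs: (0,2), (0,3), (0,4), (1,5)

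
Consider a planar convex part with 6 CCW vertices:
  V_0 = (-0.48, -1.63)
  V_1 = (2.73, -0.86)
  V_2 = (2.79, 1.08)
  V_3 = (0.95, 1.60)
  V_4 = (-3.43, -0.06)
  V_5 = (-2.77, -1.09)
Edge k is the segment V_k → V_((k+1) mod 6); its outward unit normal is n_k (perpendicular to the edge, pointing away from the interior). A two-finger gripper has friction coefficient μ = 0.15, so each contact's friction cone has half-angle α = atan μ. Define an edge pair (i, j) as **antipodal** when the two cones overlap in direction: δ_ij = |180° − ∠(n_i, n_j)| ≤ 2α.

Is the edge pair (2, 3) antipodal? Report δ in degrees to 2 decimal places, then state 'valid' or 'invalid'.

δ = 143.46°, invalid

α = atan 0.15 = 8.53°;  2α = 17.06°
edge 2: e_2 = (-1.84, +0.52);  n_2 = (+0.2720, +0.9623)
edge 3: e_3 = (-4.38, -1.66);  n_3 = (-0.3544, +0.9351)
∠(n_2, n_3) = 36.54°
δ = |180° − 36.54°| = 143.46°
143.46° > 2α = 17.06°  →  invalid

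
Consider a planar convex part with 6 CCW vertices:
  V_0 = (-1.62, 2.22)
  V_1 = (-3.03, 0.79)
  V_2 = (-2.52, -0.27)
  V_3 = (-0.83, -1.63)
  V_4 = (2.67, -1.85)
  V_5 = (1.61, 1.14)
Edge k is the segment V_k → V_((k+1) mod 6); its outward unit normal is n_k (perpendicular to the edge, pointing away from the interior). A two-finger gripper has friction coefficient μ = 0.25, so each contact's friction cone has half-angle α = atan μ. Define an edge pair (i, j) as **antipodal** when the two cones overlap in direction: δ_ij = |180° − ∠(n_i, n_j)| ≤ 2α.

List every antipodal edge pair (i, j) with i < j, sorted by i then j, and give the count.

count = 3; pairs: (1,4), (2,5), (3,5)

α = atan 0.25 = 14.04°;  2α = 28.07°
n_0 = (-0.7121, +0.7021)
n_1 = (-0.9011, -0.4336)
n_2 = (-0.6269, -0.7791)
n_3 = (-0.0627, -0.9980)
n_4 = (+0.9425, +0.3341)
n_5 = (+0.3171, +0.9484)
  (0,1): δ = 109.71°  ·
  (0,2): δ = 84.23°  ·
  (0,3): δ = 49.00°  ·
  (0,4): δ = 64.12°  ·
  (0,5): δ = 116.11°  ·
  (1,2): δ = 154.52°  ·
  (1,3): δ = 119.29°  ·
  (1,4): δ = 6.17°  ✓
  (1,5): δ = 45.82°  ·
  (2,3): δ = 144.77°  ·
  (2,4): δ = 31.66°  ·
  (2,5): δ = 20.34°  ✓
  (3,4): δ = 66.88°  ·
  (3,5): δ = 14.89°  ✓
  (4,5): δ = 128.01°  ·
antipodal pairs: 3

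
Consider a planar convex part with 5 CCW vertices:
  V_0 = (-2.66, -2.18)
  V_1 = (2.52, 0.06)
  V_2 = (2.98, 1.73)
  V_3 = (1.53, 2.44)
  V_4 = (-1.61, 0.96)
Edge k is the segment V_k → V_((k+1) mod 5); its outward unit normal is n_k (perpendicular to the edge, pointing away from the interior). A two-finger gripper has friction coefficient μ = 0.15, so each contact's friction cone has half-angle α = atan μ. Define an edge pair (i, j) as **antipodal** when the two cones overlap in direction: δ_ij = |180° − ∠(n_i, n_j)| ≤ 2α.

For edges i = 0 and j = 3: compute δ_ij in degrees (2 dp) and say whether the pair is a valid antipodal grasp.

δ = 1.85°, valid

α = atan 0.15 = 8.53°;  2α = 17.06°
edge 0: e_0 = (+5.18, +2.24);  n_0 = (+0.3969, -0.9179)
edge 3: e_3 = (-3.14, -1.48);  n_3 = (-0.4264, +0.9046)
∠(n_0, n_3) = 178.15°
δ = |180° − 178.15°| = 1.85°
1.85° ≤ 2α = 17.06°  →  valid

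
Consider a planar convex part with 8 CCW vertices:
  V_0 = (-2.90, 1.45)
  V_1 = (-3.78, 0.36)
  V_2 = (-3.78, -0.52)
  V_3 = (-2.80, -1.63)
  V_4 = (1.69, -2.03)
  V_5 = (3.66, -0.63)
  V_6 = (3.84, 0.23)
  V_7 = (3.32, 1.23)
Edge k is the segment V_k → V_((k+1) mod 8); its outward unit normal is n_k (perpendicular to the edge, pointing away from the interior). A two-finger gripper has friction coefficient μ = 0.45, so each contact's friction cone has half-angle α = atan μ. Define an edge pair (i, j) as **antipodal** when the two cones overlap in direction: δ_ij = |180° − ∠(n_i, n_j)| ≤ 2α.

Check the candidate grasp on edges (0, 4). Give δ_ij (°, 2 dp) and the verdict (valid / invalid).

α = atan 0.45 = 24.23°;  2α = 48.46°
edge 0: e_0 = (-0.88, -1.09);  n_0 = (-0.7781, +0.6282)
edge 4: e_4 = (+1.97, +1.40);  n_4 = (+0.5793, -0.8151)
∠(n_0, n_4) = 164.32°
δ = |180° − 164.32°| = 15.68°
15.68° ≤ 2α = 48.46°  →  valid

δ = 15.68°, valid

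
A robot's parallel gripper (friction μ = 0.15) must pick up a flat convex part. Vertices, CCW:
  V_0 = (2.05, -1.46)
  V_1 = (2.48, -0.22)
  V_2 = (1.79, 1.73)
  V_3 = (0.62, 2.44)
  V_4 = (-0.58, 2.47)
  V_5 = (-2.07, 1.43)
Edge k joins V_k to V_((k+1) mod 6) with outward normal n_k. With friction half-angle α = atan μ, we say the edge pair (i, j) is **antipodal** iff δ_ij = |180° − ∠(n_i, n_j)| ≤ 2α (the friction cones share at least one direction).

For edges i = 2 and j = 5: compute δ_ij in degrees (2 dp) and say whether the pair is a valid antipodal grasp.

α = atan 0.15 = 8.53°;  2α = 17.06°
edge 2: e_2 = (-1.17, +0.71);  n_2 = (+0.5188, +0.8549)
edge 5: e_5 = (+4.12, -2.89);  n_5 = (-0.5743, -0.8187)
∠(n_2, n_5) = 176.20°
δ = |180° − 176.20°| = 3.80°
3.80° ≤ 2α = 17.06°  →  valid

δ = 3.80°, valid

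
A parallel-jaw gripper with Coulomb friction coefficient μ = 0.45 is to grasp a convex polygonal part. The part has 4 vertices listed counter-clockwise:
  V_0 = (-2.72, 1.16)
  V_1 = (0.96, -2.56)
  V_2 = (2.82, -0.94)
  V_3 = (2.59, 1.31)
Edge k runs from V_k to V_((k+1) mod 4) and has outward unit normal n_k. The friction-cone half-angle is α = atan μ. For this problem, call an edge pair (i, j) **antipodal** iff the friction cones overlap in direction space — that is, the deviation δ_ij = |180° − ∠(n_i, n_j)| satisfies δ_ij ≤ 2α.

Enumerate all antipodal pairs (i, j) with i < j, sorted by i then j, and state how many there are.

count = 3; pairs: (0,2), (0,3), (1,3)

α = atan 0.45 = 24.23°;  2α = 48.46°
n_0 = (-0.7109, -0.7033)
n_1 = (+0.6568, -0.7541)
n_2 = (+0.9948, +0.1017)
n_3 = (-0.0282, +0.9996)
  (0,1): δ = 93.64°  ·
  (0,2): δ = 38.85°  ✓
  (0,3): δ = 46.93°  ✓
  (1,2): δ = 125.22°  ·
  (1,3): δ = 39.44°  ✓
  (2,3): δ = 94.22°  ·
antipodal pairs: 3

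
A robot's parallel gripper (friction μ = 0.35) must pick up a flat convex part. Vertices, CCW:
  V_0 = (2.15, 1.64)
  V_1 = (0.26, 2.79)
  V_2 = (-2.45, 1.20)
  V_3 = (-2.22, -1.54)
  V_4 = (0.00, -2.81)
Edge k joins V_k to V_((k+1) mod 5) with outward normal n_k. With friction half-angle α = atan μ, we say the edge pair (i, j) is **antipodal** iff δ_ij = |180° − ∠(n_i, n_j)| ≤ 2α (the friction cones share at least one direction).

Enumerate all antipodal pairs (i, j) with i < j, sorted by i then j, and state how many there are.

count = 3; pairs: (0,3), (1,4), (2,4)

α = atan 0.35 = 19.29°;  2α = 38.58°
n_0 = (+0.5198, +0.8543)
n_1 = (-0.5060, +0.8625)
n_2 = (-0.9965, -0.0836)
n_3 = (-0.4966, -0.8680)
n_4 = (+0.9004, -0.4350)
  (0,1): δ = 118.28°  ·
  (0,2): δ = 53.88°  ·
  (0,3): δ = 1.55°  ✓
  (0,4): δ = 95.53°  ·
  (1,2): δ = 115.60°  ·
  (1,3): δ = 60.17°  ·
  (1,4): δ = 33.81°  ✓
  (2,3): δ = 124.57°  ·
  (2,4): δ = 30.59°  ✓
  (3,4): δ = 86.01°  ·
antipodal pairs: 3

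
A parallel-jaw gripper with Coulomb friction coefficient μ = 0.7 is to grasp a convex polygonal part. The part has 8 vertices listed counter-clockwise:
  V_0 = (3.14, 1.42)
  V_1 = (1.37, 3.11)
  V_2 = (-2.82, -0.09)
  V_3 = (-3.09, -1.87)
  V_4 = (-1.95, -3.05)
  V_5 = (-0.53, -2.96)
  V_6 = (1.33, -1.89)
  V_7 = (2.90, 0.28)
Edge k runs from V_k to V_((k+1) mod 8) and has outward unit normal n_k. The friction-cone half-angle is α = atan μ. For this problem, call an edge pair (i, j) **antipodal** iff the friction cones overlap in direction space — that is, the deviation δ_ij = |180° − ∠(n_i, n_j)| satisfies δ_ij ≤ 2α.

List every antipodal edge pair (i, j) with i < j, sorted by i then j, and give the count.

count = 11; pairs: (0,2), (0,3), (0,4), (1,4), (1,5), (1,6), (1,7), (2,5), (2,6), (2,7), (3,7)

α = atan 0.7 = 34.99°;  2α = 69.98°
n_0 = (+0.6906, +0.7233)
n_1 = (-0.6070, +0.7947)
n_2 = (-0.9887, +0.1500)
n_3 = (-0.7192, -0.6948)
n_4 = (+0.0633, -0.9980)
n_5 = (+0.4986, -0.8668)
n_6 = (+0.8102, -0.5862)
n_7 = (+0.9785, -0.2060)
  (0,1): δ = 98.95°  ·
  (0,2): δ = 54.95°  ✓
  (0,3): δ = 2.31°  ✓
  (0,4): δ = 47.30°  ✓
  (0,5): δ = 73.59°  ·
  (0,6): δ = 97.79°  ·
  (0,7): δ = 121.79°  ·
  (1,2): δ = 135.99°  ·
  (1,3): δ = 83.36°  ·
  (1,4): δ = 33.74°  ✓
  (1,5): δ = 7.46°  ✓
  (1,6): δ = 16.74°  ✓
  (1,7): δ = 40.74°  ✓
  (2,3): δ = 127.36°  ·
  (2,4): δ = 77.75°  ·
  (2,5): δ = 51.46°  ✓
  (2,6): δ = 27.26°  ✓
  (2,7): δ = 3.26°  ✓
  (3,4): δ = 130.39°  ·
  (3,5): δ = 104.10°  ·
  (3,6): δ = 79.90°  ·
  (3,7): δ = 55.90°  ✓
  (4,5): δ = 153.72°  ·
  (4,6): δ = 129.51°  ·
  (4,7): δ = 105.52°  ·
  (5,6): δ = 155.80°  ·
  (5,7): δ = 131.80°  ·
  (6,7): δ = 156.00°  ·
antipodal pairs: 11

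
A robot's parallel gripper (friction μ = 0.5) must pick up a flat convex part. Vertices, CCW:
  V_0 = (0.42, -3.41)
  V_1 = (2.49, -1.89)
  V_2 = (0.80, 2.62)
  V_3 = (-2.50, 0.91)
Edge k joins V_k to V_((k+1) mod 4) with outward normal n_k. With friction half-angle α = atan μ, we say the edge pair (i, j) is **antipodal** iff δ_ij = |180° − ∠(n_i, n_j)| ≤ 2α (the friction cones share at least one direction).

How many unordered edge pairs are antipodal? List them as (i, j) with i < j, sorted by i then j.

count = 2; pairs: (0,2), (1,3)

α = atan 0.5 = 26.57°;  2α = 53.13°
n_0 = (+0.5919, -0.8060)
n_1 = (+0.9364, +0.3509)
n_2 = (-0.4601, +0.8879)
n_3 = (-0.8285, -0.5600)
  (0,1): δ = 105.75°  ·
  (0,2): δ = 8.90°  ✓
  (0,3): δ = 87.77°  ·
  (1,2): δ = 83.15°  ·
  (1,3): δ = 13.51°  ✓
  (2,3): δ = 83.34°  ·
antipodal pairs: 2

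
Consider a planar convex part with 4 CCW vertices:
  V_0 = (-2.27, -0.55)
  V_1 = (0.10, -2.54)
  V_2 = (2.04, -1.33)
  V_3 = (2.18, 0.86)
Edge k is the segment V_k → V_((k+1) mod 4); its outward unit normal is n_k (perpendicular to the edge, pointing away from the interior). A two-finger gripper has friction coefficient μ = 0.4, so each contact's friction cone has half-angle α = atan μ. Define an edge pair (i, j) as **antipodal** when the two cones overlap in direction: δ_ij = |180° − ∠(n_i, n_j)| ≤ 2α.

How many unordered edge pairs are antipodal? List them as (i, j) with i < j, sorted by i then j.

α = atan 0.4 = 21.80°;  2α = 43.60°
n_0 = (-0.6430, -0.7658)
n_1 = (+0.5292, -0.8485)
n_2 = (+0.9980, -0.0638)
n_3 = (-0.3021, +0.9533)
  (0,1): δ = 108.03°  ·
  (0,2): δ = 53.64°  ·
  (0,3): δ = 57.60°  ·
  (1,2): δ = 125.61°  ·
  (1,3): δ = 14.37°  ✓
  (2,3): δ = 68.76°  ·
antipodal pairs: 1

count = 1; pairs: (1,3)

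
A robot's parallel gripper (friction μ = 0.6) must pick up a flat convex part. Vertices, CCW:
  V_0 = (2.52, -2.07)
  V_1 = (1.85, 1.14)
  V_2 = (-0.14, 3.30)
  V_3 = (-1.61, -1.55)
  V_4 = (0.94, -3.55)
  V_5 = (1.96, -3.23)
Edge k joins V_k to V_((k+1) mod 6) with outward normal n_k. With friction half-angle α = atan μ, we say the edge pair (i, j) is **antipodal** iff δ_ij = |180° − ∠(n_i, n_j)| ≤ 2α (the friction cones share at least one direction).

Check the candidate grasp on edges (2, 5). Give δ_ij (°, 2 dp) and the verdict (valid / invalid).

α = atan 0.6 = 30.96°;  2α = 61.93°
edge 2: e_2 = (-1.47, -4.85);  n_2 = (-0.9570, +0.2901)
edge 5: e_5 = (+0.56, +1.16);  n_5 = (+0.9006, -0.4347)
∠(n_2, n_5) = 171.09°
δ = |180° − 171.09°| = 8.91°
8.91° ≤ 2α = 61.93°  →  valid

δ = 8.91°, valid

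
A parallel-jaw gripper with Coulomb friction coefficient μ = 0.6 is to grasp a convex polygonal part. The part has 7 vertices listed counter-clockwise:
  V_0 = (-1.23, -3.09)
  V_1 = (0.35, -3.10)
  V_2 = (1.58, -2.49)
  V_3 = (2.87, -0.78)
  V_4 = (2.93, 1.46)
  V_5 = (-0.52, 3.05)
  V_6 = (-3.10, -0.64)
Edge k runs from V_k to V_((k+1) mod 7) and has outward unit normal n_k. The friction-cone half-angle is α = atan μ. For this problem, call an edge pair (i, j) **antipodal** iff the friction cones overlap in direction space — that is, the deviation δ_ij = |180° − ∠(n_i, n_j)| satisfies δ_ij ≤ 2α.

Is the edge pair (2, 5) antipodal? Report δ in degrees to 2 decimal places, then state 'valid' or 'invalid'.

α = atan 0.6 = 30.96°;  2α = 61.93°
edge 2: e_2 = (+1.29, +1.71);  n_2 = (+0.7983, -0.6022)
edge 5: e_5 = (-2.58, -3.69);  n_5 = (-0.8195, +0.5730)
∠(n_2, n_5) = 177.93°
δ = |180° − 177.93°| = 2.07°
2.07° ≤ 2α = 61.93°  →  valid

δ = 2.07°, valid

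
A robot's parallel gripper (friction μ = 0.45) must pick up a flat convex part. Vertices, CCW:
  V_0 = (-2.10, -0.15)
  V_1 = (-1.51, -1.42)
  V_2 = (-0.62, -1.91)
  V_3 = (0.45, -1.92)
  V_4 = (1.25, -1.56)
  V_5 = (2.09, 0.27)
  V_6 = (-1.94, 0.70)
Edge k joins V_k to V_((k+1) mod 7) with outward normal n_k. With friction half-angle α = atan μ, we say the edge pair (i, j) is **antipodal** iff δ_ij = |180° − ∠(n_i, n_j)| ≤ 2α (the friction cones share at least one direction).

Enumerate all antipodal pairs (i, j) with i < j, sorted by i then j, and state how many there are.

count = 4; pairs: (1,5), (2,5), (3,5), (4,6)

α = atan 0.45 = 24.23°;  2α = 48.46°
n_0 = (-0.9069, -0.4213)
n_1 = (-0.4823, -0.8760)
n_2 = (-0.0093, -1.0000)
n_3 = (+0.4104, -0.9119)
n_4 = (+0.9088, -0.4172)
n_5 = (+0.1061, +0.9944)
n_6 = (-0.9827, +0.1850)
  (0,1): δ = 143.75°  ·
  (0,2): δ = 115.45°  ·
  (0,3): δ = 90.69°  ·
  (0,4): δ = 49.57°  ·
  (0,5): δ = 58.99°  ·
  (0,6): δ = 144.42°  ·
  (1,2): δ = 151.70°  ·
  (1,3): δ = 126.94°  ·
  (1,4): δ = 85.82°  ·
  (1,5): δ = 22.75°  ✓
  (1,6): δ = 108.18°  ·
  (2,3): δ = 155.24°  ·
  (2,4): δ = 114.12°  ·
  (2,5): δ = 5.55°  ✓
  (2,6): δ = 79.88°  ·
  (3,4): δ = 138.88°  ·
  (3,5): δ = 30.32°  ✓
  (3,6): δ = 55.11°  ·
  (4,5): δ = 71.43°  ·
  (4,6): δ = 14.00°  ✓
  (5,6): δ = 94.57°  ·
antipodal pairs: 4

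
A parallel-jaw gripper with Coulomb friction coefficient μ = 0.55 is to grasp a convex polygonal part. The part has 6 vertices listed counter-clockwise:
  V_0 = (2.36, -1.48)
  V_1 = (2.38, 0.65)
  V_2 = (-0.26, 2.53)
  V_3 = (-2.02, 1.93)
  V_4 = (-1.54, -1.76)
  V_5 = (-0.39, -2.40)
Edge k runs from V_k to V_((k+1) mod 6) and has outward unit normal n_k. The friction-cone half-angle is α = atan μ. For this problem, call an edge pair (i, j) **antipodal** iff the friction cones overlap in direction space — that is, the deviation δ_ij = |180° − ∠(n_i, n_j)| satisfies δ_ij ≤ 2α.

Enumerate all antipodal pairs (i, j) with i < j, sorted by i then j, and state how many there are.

count = 6; pairs: (0,3), (1,3), (1,4), (1,5), (2,4), (2,5)

α = atan 0.55 = 28.81°;  2α = 57.62°
n_0 = (+1.0000, -0.0094)
n_1 = (+0.5801, +0.8146)
n_2 = (-0.3227, +0.9465)
n_3 = (-0.9916, -0.1290)
n_4 = (-0.4863, -0.8738)
n_5 = (+0.3173, -0.9483)
  (0,1): δ = 124.92°  ·
  (0,2): δ = 70.64°  ·
  (0,3): δ = 7.95°  ✓
  (0,4): δ = 61.44°  ·
  (0,5): δ = 109.04°  ·
  (1,2): δ = 125.72°  ·
  (1,3): δ = 47.13°  ✓
  (1,4): δ = 6.36°  ✓
  (1,5): δ = 53.95°  ✓
  (2,3): δ = 101.41°  ·
  (2,4): δ = 47.92°  ✓
  (2,5): δ = 0.33°  ✓
  (3,4): δ = 126.51°  ·
  (3,5): δ = 78.91°  ·
  (4,5): δ = 132.41°  ·
antipodal pairs: 6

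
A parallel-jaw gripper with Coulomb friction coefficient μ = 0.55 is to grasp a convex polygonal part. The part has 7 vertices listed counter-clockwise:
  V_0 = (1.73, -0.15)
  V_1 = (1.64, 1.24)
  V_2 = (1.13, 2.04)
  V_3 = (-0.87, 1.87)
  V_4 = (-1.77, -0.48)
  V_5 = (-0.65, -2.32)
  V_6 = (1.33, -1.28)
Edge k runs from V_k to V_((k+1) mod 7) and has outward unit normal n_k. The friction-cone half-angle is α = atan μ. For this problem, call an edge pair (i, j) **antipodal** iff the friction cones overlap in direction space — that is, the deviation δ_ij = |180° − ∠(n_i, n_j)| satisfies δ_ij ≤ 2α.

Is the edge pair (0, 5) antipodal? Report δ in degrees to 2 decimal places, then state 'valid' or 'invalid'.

δ = 114.01°, invalid

α = atan 0.55 = 28.81°;  2α = 57.62°
edge 0: e_0 = (-0.09, +1.39);  n_0 = (+0.9979, +0.0646)
edge 5: e_5 = (+1.98, +1.04);  n_5 = (+0.4650, -0.8853)
∠(n_0, n_5) = 65.99°
δ = |180° − 65.99°| = 114.01°
114.01° > 2α = 57.62°  →  invalid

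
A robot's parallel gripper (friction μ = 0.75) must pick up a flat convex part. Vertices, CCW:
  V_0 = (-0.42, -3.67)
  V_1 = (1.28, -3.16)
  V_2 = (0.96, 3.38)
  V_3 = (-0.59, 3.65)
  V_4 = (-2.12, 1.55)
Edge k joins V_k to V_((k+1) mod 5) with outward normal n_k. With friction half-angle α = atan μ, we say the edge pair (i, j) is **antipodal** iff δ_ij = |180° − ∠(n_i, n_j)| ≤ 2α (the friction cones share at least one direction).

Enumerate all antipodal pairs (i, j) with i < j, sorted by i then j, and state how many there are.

α = atan 0.75 = 36.87°;  2α = 73.74°
n_0 = (+0.2873, -0.9578)
n_1 = (+0.9988, +0.0489)
n_2 = (+0.1716, +0.9852)
n_3 = (-0.8082, +0.5889)
n_4 = (-0.9508, -0.3097)
  (0,1): δ = 103.90°  ·
  (0,2): δ = 26.58°  ✓
  (0,3): δ = 37.22°  ✓
  (0,4): δ = 91.34°  ·
  (1,2): δ = 102.68°  ·
  (1,3): δ = 38.88°  ✓
  (1,4): δ = 15.24°  ✓
  (2,3): δ = 116.19°  ·
  (2,4): δ = 62.08°  ✓
  (3,4): δ = 125.89°  ·
antipodal pairs: 5

count = 5; pairs: (0,2), (0,3), (1,3), (1,4), (2,4)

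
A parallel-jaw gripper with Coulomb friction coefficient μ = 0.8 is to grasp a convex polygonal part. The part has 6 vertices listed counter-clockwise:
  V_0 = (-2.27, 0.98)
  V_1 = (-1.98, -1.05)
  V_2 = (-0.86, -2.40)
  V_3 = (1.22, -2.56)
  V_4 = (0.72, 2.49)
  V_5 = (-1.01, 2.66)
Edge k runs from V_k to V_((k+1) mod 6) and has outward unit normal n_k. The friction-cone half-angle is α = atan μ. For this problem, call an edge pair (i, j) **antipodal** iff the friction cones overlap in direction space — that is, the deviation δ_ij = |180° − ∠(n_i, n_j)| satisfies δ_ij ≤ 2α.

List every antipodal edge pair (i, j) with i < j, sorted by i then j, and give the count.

count = 7; pairs: (0,3), (0,4), (1,3), (1,4), (2,4), (2,5), (3,5)

α = atan 0.8 = 38.66°;  2α = 77.32°
n_0 = (-0.9899, -0.1414)
n_1 = (-0.7696, -0.6385)
n_2 = (-0.0767, -0.9971)
n_3 = (+0.9951, +0.0985)
n_4 = (+0.0978, +0.9952)
n_5 = (-0.8000, +0.6000)
  (0,1): δ = 148.45°  ·
  (0,2): δ = 102.53°  ·
  (0,3): δ = 2.48°  ✓
  (0,4): δ = 76.26°  ✓
  (0,5): δ = 135.00°  ·
  (1,2): δ = 134.08°  ·
  (1,3): δ = 34.03°  ✓
  (1,4): δ = 44.71°  ✓
  (1,5): δ = 103.45°  ·
  (2,3): δ = 79.95°  ·
  (2,4): δ = 1.21°  ✓
  (2,5): δ = 57.53°  ✓
  (3,4): δ = 101.27°  ·
  (3,5): δ = 42.52°  ✓
  (4,5): δ = 121.26°  ·
antipodal pairs: 7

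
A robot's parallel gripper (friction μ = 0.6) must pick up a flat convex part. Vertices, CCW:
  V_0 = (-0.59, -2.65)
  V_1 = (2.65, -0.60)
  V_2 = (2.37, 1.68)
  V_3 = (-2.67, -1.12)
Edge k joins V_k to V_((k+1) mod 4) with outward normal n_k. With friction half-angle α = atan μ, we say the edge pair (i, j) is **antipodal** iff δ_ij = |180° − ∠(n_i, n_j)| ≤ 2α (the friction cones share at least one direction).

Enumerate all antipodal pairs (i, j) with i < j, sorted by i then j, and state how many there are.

count = 2; pairs: (0,2), (1,3)

α = atan 0.6 = 30.96°;  2α = 61.93°
n_0 = (+0.5347, -0.8451)
n_1 = (+0.9925, +0.1219)
n_2 = (-0.4856, +0.8742)
n_3 = (-0.5925, -0.8055)
  (0,1): δ = 115.32°  ·
  (0,2): δ = 3.27°  ✓
  (0,3): δ = 111.34°  ·
  (1,2): δ = 67.95°  ·
  (1,3): δ = 46.66°  ✓
  (2,3): δ = 65.39°  ·
antipodal pairs: 2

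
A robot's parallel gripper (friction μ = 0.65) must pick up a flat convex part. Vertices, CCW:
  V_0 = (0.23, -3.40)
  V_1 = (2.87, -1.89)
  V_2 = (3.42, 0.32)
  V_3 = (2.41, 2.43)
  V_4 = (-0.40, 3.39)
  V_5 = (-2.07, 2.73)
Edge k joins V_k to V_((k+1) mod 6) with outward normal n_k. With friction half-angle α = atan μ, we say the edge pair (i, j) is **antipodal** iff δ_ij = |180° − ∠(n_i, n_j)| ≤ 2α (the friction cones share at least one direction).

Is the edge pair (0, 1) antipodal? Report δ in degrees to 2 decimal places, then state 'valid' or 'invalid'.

δ = 133.74°, invalid

α = atan 0.65 = 33.02°;  2α = 66.05°
edge 0: e_0 = (+2.64, +1.51);  n_0 = (+0.4965, -0.8680)
edge 1: e_1 = (+0.55, +2.21);  n_1 = (+0.9704, -0.2415)
∠(n_0, n_1) = 46.26°
δ = |180° − 46.26°| = 133.74°
133.74° > 2α = 66.05°  →  invalid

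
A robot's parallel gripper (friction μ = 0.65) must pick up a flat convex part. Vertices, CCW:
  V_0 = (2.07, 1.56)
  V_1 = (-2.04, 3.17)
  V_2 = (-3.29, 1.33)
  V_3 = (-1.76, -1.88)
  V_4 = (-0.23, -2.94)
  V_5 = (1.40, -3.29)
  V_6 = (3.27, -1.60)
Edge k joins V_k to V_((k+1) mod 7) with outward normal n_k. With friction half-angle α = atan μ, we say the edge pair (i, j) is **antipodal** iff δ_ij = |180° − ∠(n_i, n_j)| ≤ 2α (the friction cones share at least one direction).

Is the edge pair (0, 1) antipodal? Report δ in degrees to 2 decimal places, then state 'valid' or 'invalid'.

α = atan 0.65 = 33.02°;  2α = 66.05°
edge 0: e_0 = (-4.11, +1.61);  n_0 = (+0.3647, +0.9311)
edge 1: e_1 = (-1.25, -1.84);  n_1 = (-0.8272, +0.5619)
∠(n_0, n_1) = 77.20°
δ = |180° − 77.20°| = 102.80°
102.80° > 2α = 66.05°  →  invalid

δ = 102.80°, invalid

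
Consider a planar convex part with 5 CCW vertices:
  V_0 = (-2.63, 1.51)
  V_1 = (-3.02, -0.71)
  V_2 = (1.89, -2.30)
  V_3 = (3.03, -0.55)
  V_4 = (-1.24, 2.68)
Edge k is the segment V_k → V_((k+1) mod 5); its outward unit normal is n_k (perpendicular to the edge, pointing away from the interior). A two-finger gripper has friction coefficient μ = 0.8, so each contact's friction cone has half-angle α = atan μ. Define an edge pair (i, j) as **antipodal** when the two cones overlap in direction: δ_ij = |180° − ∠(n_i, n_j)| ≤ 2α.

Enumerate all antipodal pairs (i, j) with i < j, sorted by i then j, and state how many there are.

count = 5; pairs: (0,2), (0,3), (1,3), (1,4), (2,4)

α = atan 0.8 = 38.66°;  2α = 77.32°
n_0 = (-0.9849, +0.1730)
n_1 = (-0.3081, -0.9514)
n_2 = (+0.8379, -0.5458)
n_3 = (+0.6033, +0.7975)
n_4 = (-0.6440, +0.7651)
  (0,1): δ = 97.98°  ·
  (0,2): δ = 23.12°  ✓
  (0,3): δ = 62.86°  ✓
  (0,4): δ = 140.05°  ·
  (1,2): δ = 105.14°  ·
  (1,3): δ = 19.16°  ✓
  (1,4): δ = 58.03°  ✓
  (2,3): δ = 94.02°  ·
  (2,4): δ = 16.83°  ✓
  (3,4): δ = 102.81°  ·
antipodal pairs: 5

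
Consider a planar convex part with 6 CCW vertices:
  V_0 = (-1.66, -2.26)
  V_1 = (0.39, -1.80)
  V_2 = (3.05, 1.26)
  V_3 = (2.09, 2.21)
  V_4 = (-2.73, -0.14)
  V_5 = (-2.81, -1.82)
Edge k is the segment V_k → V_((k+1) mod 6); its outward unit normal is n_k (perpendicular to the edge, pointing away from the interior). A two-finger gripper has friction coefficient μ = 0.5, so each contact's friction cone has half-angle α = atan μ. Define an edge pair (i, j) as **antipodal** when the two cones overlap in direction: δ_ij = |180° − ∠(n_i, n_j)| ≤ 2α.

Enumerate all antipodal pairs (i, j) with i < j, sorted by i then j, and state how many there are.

count = 6; pairs: (0,3), (1,3), (1,4), (2,4), (2,5), (3,5)

α = atan 0.5 = 26.57°;  2α = 53.13°
n_0 = (+0.2189, -0.9757)
n_1 = (+0.7547, -0.6561)
n_2 = (+0.7034, +0.7108)
n_3 = (-0.4382, +0.8989)
n_4 = (-0.9989, +0.0476)
n_5 = (-0.3573, -0.9340)
  (0,1): δ = 143.65°  ·
  (0,2): δ = 57.35°  ·
  (0,3): δ = 13.34°  ✓
  (0,4): δ = 74.63°  ·
  (0,5): δ = 146.42°  ·
  (1,2): δ = 93.70°  ·
  (1,3): δ = 23.01°  ✓
  (1,4): δ = 38.27°  ✓
  (1,5): δ = 110.06°  ·
  (2,3): δ = 109.31°  ·
  (2,4): δ = 48.03°  ✓
  (2,5): δ = 23.76°  ✓
  (3,4): δ = 118.72°  ·
  (3,5): δ = 46.93°  ✓
  (4,5): δ = 108.21°  ·
antipodal pairs: 6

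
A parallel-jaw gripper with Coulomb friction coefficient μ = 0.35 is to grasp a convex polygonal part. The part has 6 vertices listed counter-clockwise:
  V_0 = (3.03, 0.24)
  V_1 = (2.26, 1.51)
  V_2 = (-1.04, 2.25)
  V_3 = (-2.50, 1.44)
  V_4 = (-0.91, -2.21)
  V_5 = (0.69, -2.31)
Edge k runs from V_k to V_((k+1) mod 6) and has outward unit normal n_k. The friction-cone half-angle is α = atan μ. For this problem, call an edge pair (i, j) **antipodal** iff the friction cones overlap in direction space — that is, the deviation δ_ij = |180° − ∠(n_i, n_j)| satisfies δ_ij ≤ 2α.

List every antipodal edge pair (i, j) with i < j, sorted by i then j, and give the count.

α = atan 0.35 = 19.29°;  2α = 38.58°
n_0 = (+0.8551, +0.5185)
n_1 = (+0.2188, +0.9758)
n_2 = (-0.4851, +0.8744)
n_3 = (-0.9168, -0.3994)
n_4 = (-0.0624, -0.9981)
n_5 = (+0.7368, -0.6761)
  (0,1): δ = 133.87°  ·
  (0,2): δ = 92.21°  ·
  (0,3): δ = 7.69°  ✓
  (0,4): δ = 55.20°  ·
  (0,5): δ = 106.23°  ·
  (1,2): δ = 138.34°  ·
  (1,3): δ = 53.82°  ·
  (1,4): δ = 9.06°  ✓
  (1,5): δ = 60.10°  ·
  (2,3): δ = 95.48°  ·
  (2,4): δ = 32.60°  ✓
  (2,5): δ = 18.44°  ✓
  (3,4): δ = 117.12°  ·
  (3,5): δ = 66.08°  ·
  (4,5): δ = 128.96°  ·
antipodal pairs: 4

count = 4; pairs: (0,3), (1,4), (2,4), (2,5)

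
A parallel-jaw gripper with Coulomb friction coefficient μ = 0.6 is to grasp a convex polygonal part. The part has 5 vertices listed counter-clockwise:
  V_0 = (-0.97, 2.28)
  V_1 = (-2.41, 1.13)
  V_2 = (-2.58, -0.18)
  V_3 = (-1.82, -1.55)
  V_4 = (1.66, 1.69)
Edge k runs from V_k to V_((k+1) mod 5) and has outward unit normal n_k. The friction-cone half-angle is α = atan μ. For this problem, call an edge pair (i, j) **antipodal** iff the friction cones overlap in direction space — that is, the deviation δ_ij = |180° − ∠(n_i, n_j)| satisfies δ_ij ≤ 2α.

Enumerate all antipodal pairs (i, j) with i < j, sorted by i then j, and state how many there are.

α = atan 0.6 = 30.96°;  2α = 61.93°
n_0 = (-0.6240, +0.7814)
n_1 = (-0.9917, +0.1287)
n_2 = (-0.8745, -0.4851)
n_3 = (+0.6814, -0.7319)
n_4 = (+0.2189, +0.9757)
  (0,1): δ = 136.01°  ·
  (0,2): δ = 99.59°  ·
  (0,3): δ = 4.34°  ✓
  (0,4): δ = 128.74°  ·
  (1,2): δ = 143.59°  ·
  (1,3): δ = 39.65°  ✓
  (1,4): δ = 84.75°  ·
  (2,3): δ = 76.06°  ·
  (2,4): δ = 48.34°  ✓
  (3,4): δ = 55.60°  ✓
antipodal pairs: 4

count = 4; pairs: (0,3), (1,3), (2,4), (3,4)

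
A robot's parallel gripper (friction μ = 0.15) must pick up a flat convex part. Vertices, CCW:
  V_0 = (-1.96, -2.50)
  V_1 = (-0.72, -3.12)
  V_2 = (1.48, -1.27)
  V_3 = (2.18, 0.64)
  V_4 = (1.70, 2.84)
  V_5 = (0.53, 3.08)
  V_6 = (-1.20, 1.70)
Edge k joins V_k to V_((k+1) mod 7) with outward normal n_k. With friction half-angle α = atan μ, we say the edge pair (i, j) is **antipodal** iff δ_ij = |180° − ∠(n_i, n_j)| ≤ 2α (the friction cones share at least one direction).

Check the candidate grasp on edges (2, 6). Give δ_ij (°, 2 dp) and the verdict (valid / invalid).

α = atan 0.15 = 8.53°;  2α = 17.06°
edge 2: e_2 = (+0.70, +1.91);  n_2 = (+0.9389, -0.3441)
edge 6: e_6 = (-0.76, -4.20);  n_6 = (-0.9840, +0.1781)
∠(n_2, n_6) = 170.13°
δ = |180° − 170.13°| = 9.87°
9.87° ≤ 2α = 17.06°  →  valid

δ = 9.87°, valid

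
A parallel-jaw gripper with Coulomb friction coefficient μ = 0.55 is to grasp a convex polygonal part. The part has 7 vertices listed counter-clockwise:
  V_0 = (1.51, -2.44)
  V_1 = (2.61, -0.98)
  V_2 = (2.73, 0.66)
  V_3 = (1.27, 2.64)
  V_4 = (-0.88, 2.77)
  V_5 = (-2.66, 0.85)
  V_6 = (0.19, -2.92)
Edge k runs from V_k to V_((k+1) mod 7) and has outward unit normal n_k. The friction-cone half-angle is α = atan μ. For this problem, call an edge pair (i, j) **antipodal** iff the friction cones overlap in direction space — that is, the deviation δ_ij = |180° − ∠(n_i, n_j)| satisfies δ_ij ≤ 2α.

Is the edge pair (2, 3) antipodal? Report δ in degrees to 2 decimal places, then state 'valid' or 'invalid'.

δ = 129.86°, invalid

α = atan 0.55 = 28.81°;  2α = 57.62°
edge 2: e_2 = (-1.46, +1.98);  n_2 = (+0.8049, +0.5935)
edge 3: e_3 = (-2.15, +0.13);  n_3 = (+0.0604, +0.9982)
∠(n_2, n_3) = 50.14°
δ = |180° − 50.14°| = 129.86°
129.86° > 2α = 57.62°  →  invalid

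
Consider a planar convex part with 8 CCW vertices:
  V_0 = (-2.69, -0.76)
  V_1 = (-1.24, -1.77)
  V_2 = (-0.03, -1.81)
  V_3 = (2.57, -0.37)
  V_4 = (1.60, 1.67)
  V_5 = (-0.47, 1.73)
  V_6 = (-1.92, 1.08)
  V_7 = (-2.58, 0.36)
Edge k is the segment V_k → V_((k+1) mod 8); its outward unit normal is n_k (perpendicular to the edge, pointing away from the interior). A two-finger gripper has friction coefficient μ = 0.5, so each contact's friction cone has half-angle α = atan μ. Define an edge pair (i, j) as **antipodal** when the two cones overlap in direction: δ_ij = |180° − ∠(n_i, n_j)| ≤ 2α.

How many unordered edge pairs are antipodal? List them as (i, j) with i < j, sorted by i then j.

count = 9; pairs: (0,3), (0,4), (1,4), (1,5), (1,6), (2,4), (2,5), (2,6), (3,7)

α = atan 0.5 = 26.57°;  2α = 53.13°
n_0 = (-0.5716, -0.8206)
n_1 = (-0.0330, -0.9995)
n_2 = (+0.4845, -0.8748)
n_3 = (+0.9031, +0.4294)
n_4 = (+0.0290, +0.9996)
n_5 = (-0.4091, +0.9125)
n_6 = (-0.7372, +0.6757)
n_7 = (-0.9952, +0.0977)
  (0,1): δ = 147.03°  ·
  (0,2): δ = 116.16°  ·
  (0,3): δ = 29.71°  ✓
  (0,4): δ = 33.20°  ✓
  (0,5): δ = 59.00°  ·
  (0,6): δ = 82.35°  ·
  (0,7): δ = 119.25°  ·
  (1,2): δ = 149.13°  ·
  (1,3): δ = 62.68°  ·
  (1,4): δ = 0.23°  ✓
  (1,5): δ = 26.04°  ✓
  (1,6): δ = 49.38°  ✓
  (1,7): δ = 86.28°  ·
  (2,3): δ = 93.55°  ·
  (2,4): δ = 30.64°  ✓
  (2,5): δ = 4.83°  ✓
  (2,6): δ = 18.51°  ✓
  (2,7): δ = 55.41°  ·
  (3,4): δ = 117.09°  ·
  (3,5): δ = 91.29°  ·
  (3,6): δ = 67.94°  ·
  (3,7): δ = 31.04°  ✓
  (4,5): δ = 154.19°  ·
  (4,6): δ = 130.85°  ·
  (4,7): δ = 93.95°  ·
  (5,6): δ = 156.66°  ·
  (5,7): δ = 119.75°  ·
  (6,7): δ = 143.10°  ·
antipodal pairs: 9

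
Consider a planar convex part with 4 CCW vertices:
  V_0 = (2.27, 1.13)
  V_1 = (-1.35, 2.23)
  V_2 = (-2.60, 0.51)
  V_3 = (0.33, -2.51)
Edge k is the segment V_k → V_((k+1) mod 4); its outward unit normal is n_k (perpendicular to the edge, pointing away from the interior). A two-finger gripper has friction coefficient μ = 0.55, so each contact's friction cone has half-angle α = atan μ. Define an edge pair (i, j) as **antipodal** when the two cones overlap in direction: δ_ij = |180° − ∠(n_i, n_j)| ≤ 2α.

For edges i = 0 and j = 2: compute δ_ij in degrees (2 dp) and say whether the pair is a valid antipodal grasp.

α = atan 0.55 = 28.81°;  2α = 57.62°
edge 0: e_0 = (-3.62, +1.10);  n_0 = (+0.2907, +0.9568)
edge 2: e_2 = (+2.93, -3.02);  n_2 = (-0.7177, -0.6963)
∠(n_0, n_2) = 151.04°
δ = |180° − 151.04°| = 28.96°
28.96° ≤ 2α = 57.62°  →  valid

δ = 28.96°, valid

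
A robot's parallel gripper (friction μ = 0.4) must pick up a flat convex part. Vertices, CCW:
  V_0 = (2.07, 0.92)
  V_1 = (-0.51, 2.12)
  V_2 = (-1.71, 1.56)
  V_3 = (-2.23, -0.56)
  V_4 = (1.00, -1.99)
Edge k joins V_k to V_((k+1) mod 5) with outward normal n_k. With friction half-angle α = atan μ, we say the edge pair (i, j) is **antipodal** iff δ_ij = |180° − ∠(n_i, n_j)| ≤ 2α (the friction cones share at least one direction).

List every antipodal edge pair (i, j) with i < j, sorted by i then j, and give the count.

count = 2; pairs: (0,3), (2,4)

α = atan 0.4 = 21.80°;  2α = 43.60°
n_0 = (+0.4217, +0.9067)
n_1 = (-0.4229, +0.9062)
n_2 = (-0.9712, +0.2382)
n_3 = (-0.4048, -0.9144)
n_4 = (+0.9386, -0.3451)
  (0,1): δ = 130.04°  ·
  (0,2): δ = 78.84°  ·
  (0,3): δ = 1.06°  ✓
  (0,4): δ = 94.76°  ·
  (1,2): δ = 128.80°  ·
  (1,3): δ = 48.90°  ·
  (1,4): δ = 44.79°  ·
  (2,3): δ = 100.10°  ·
  (2,4): δ = 6.41°  ✓
  (3,4): δ = 86.31°  ·
antipodal pairs: 2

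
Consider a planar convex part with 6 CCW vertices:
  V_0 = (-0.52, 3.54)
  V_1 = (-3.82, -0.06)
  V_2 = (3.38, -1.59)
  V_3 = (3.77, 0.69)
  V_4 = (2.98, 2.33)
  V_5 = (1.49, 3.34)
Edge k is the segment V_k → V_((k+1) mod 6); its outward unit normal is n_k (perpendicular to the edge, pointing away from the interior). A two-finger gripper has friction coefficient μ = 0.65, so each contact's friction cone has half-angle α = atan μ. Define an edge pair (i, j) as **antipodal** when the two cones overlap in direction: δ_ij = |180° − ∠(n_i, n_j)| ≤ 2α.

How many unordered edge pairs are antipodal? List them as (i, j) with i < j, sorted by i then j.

α = atan 0.65 = 33.02°;  2α = 66.05°
n_0 = (-0.7372, +0.6757)
n_1 = (-0.2079, -0.9782)
n_2 = (+0.9857, -0.1686)
n_3 = (+0.9009, +0.4340)
n_4 = (+0.5611, +0.8278)
n_5 = (+0.0990, +0.9951)
  (0,1): δ = 59.49°  ✓
  (0,2): δ = 32.80°  ✓
  (0,3): δ = 68.23°  ·
  (0,4): δ = 98.38°  ·
  (0,5): δ = 126.83°  ·
  (1,2): δ = 87.71°  ·
  (1,3): δ = 52.28°  ✓
  (1,4): δ = 22.13°  ✓
  (1,5): δ = 6.31°  ✓
  (2,3): δ = 144.57°  ·
  (2,4): δ = 114.42°  ·
  (2,5): δ = 85.98°  ·
  (3,4): δ = 149.85°  ·
  (3,5): δ = 121.40°  ·
  (4,5): δ = 151.55°  ·
antipodal pairs: 5

count = 5; pairs: (0,1), (0,2), (1,3), (1,4), (1,5)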